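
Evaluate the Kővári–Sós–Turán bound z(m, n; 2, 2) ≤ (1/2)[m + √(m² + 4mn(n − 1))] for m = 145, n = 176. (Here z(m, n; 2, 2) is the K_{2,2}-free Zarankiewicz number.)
z(145, 176; 2, 2) ≤ (1/2)[145 + √(145² + 4·145·176·175)] = (1/2)[145 + √17885025] = 2187.0345

Kővári–Sós–Turán: let r_1, ..., r_145 be the row sums and z = Σ r_i the total number of 1s. Each pair of columns can share at most one row with both entries 1 (else a 2×2 all-ones block appears), so Σ_i C(r_i, 2) ≤ C(176, 2) = 15400. By convexity Σ_i C(r_i, 2) ≥ 145·C(z/145, 2) = z(z − 145)/(2·145), giving z² − 145z − 145·176·175 ≤ 0 and hence z ≤ (1/2)[145 + √(21025 + 4·4466000)] = (1/2)[145 + √17885025] ≈ (1/2)(145 + 4229.069) = 2187.0345.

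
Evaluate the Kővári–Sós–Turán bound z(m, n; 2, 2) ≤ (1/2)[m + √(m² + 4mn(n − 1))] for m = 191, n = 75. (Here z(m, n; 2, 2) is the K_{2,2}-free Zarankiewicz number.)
z(191, 75; 2, 2) ≤ (1/2)[191 + √(191² + 4·191·75·74)] = (1/2)[191 + √4276681] = 1129.5069

Kővári–Sós–Turán: let r_1, ..., r_191 be the row sums and z = Σ r_i the total number of 1s. Each pair of columns can share at most one row with both entries 1 (else a 2×2 all-ones block appears), so Σ_i C(r_i, 2) ≤ C(75, 2) = 2775. By convexity Σ_i C(r_i, 2) ≥ 191·C(z/191, 2) = z(z − 191)/(2·191), giving z² − 191z − 191·75·74 ≤ 0 and hence z ≤ (1/2)[191 + √(36481 + 4·1060050)] = (1/2)[191 + √4276681] ≈ (1/2)(191 + 2068.0138) = 1129.5069.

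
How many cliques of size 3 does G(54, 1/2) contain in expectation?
E[# K_3] = C(54, 3) · (1/2)^C(3, 2) = 24804 / 2^3 = 6201/2 = 3100.5

For each 3-subset S of vertices (there are C(54, 3) = 24804 such S), let X_S = 1 if S induces a K_3 (all C(3, 2) = 3 edges present). Then P(X_S = 1) = (1/2)^3 = 1/8. By linearity of expectation, E[# K_3] = C(54, 3) · (1/2)^3 = 24804 / 8 = 6201/2 = 3100.5.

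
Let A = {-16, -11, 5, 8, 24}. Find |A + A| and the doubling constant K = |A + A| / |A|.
K = |A + A| / |A| = 14/5

Enumerate A + A = {a + b : a, b ∈ A}. With |A| = 5, there are |A|^2 = 25 ordered sum pairs; collecting distinct values, A + A = {-32, -27, -22, -11, -8, -6, -3, 8, 10, 13, 16, 29, 32, 48}, so |A + A| = 14. Thus K = 14/5. For comparison, the minimum possible |A + A| over all 5-element sets is 2·5 − 1 = 9 (so min K = 9/5), attained only by arithmetic progressions.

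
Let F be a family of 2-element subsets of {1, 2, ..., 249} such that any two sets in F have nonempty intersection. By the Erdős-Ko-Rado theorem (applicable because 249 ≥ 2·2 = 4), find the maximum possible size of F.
max |F| = C(248, 1) = 248

The Erdős-Ko-Rado theorem states: for n ≥ 2k, an intersecting family of k-subsets of an n-element set has size at most C(n − 1, k − 1), with equality for 'star' families {A ⊆ [n] : |A| = k, i ∈ A} (fix an element i). For n = 249, k = 2: C(248, 1) = 248.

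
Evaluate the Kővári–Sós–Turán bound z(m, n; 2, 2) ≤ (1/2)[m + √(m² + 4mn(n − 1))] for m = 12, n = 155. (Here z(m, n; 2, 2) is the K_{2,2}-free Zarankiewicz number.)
z(12, 155; 2, 2) ≤ (1/2)[12 + √(12² + 4·12·155·154)] = (1/2)[12 + √1145904] = 541.2345

Kővári–Sós–Turán: let r_1, ..., r_12 be the row sums and z = Σ r_i the total number of 1s. Each pair of columns can share at most one row with both entries 1 (else a 2×2 all-ones block appears), so Σ_i C(r_i, 2) ≤ C(155, 2) = 11935. By convexity Σ_i C(r_i, 2) ≥ 12·C(z/12, 2) = z(z − 12)/(2·12), giving z² − 12z − 12·155·154 ≤ 0 and hence z ≤ (1/2)[12 + √(144 + 4·286440)] = (1/2)[12 + √1145904] ≈ (1/2)(12 + 1070.4691) = 541.2345.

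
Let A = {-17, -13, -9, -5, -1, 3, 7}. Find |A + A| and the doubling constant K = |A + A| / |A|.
K = |A + A| / |A| = 13/7

Enumerate A + A = {a + b : a, b ∈ A}. With |A| = 7, there are |A|^2 = 49 ordered sum pairs; collecting distinct values, A + A = {-34, -30, -26, -22, -18, -14, -10, -6, -2, 2, 6, 10, 14}, so |A + A| = 13. Thus K = 13/7. Here |A + A| = 2|A| − 1 = 13, the minimum possible — so K = 13/7 is minimal, which holds iff A is an arithmetic progression.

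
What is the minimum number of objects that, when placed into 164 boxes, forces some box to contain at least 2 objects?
n = (2 − 1)·164 + 1 = 165

By the generalised pigeonhole principle, to guarantee some box contains ≥ r objects we need more than (r − 1) · k objects total. Threshold: n = (r − 1) · k + 1. With r = 2 and k = 164: n = 1 · 164 + 1 = 164 + 1 = 165. For n = 164 = 1 · 164, we can put exactly 1 objects in every box, avoiding 2 in any single one — so 165 is tight.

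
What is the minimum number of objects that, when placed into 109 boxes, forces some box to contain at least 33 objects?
n = (33 − 1)·109 + 1 = 3489

By the generalised pigeonhole principle, to guarantee some box contains ≥ r objects we need more than (r − 1) · k objects total. Threshold: n = (r − 1) · k + 1. With r = 33 and k = 109: n = 32 · 109 + 1 = 3488 + 1 = 3489. For n = 3488 = 32 · 109, we can put exactly 32 objects in every box, avoiding 33 in any single one — so 3489 is tight.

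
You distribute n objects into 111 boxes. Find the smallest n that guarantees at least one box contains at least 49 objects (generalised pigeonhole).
n = (49 − 1)·111 + 1 = 5329

By the generalised pigeonhole principle, to guarantee some box contains ≥ r objects we need more than (r − 1) · k objects total. Threshold: n = (r − 1) · k + 1. With r = 49 and k = 111: n = 48 · 111 + 1 = 5328 + 1 = 5329. For n = 5328 = 48 · 111, we can put exactly 48 objects in every box, avoiding 49 in any single one — so 5329 is tight.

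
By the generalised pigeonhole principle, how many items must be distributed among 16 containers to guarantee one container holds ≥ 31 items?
n = (31 − 1)·16 + 1 = 481

By the generalised pigeonhole principle, to guarantee some box contains ≥ r objects we need more than (r − 1) · k objects total. Threshold: n = (r − 1) · k + 1. With r = 31 and k = 16: n = 30 · 16 + 1 = 480 + 1 = 481. For n = 480 = 30 · 16, we can put exactly 30 objects in every box, avoiding 31 in any single one — so 481 is tight.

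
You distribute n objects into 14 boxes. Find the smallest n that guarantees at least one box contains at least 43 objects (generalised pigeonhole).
n = (43 − 1)·14 + 1 = 589

By the generalised pigeonhole principle, to guarantee some box contains ≥ r objects we need more than (r − 1) · k objects total. Threshold: n = (r − 1) · k + 1. With r = 43 and k = 14: n = 42 · 14 + 1 = 588 + 1 = 589. For n = 588 = 42 · 14, we can put exactly 42 objects in every box, avoiding 43 in any single one — so 589 is tight.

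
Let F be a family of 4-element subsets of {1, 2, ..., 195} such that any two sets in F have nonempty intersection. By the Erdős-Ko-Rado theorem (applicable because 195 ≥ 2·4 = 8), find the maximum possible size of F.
max |F| = C(194, 3) = 1198144

The Erdős-Ko-Rado theorem states: for n ≥ 2k, an intersecting family of k-subsets of an n-element set has size at most C(n − 1, k − 1), with equality for 'star' families {A ⊆ [n] : |A| = k, i ∈ A} (fix an element i). For n = 195, k = 4: C(194, 3) = 1198144.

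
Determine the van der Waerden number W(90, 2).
W(90, 2) = 90 + 1 = 91

A 2-term AP is any pair of integers, so a monochromatic 2-AP exists iff some colour is used at least twice. With 90 colours, the colouring i ↦ i on {1, ..., 90} uses each colour once, avoiding any monochromatic pair, so W(90, 2) > 90. For {1, ..., 91}, pigeonhole forces two integers of the same colour, which form a monochromatic 2-AP. Hence W(90, 2) = 91.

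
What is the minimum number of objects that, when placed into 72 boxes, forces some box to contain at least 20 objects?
n = (20 − 1)·72 + 1 = 1369

By the generalised pigeonhole principle, to guarantee some box contains ≥ r objects we need more than (r − 1) · k objects total. Threshold: n = (r − 1) · k + 1. With r = 20 and k = 72: n = 19 · 72 + 1 = 1368 + 1 = 1369. For n = 1368 = 19 · 72, we can put exactly 19 objects in every box, avoiding 20 in any single one — so 1369 is tight.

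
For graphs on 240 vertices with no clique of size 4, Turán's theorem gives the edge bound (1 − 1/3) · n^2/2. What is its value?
Turán density bound = (2/3) · 240^2/2 = 19200

Turán's theorem: ex(n, K_{r+1}) is achieved by the complete r-partite Turán graph T(n, r) with parts as balanced as possible, and is at most (1 − 1/r) · n^2/2. For r = 3, n = 240: the density bound is (2/3) · 57600/2 = 19200. Since 3 ∣ 240, the Turán graph T(240, 3) has parts of equal size 80, and its edge count e(T(240, 3)) = 19200 attains the density bound exactly.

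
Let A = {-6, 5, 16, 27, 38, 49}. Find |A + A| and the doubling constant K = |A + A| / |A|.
K = |A + A| / |A| = 11/6

Enumerate A + A = {a + b : a, b ∈ A}. With |A| = 6, there are |A|^2 = 36 ordered sum pairs; collecting distinct values, A + A = {-12, -1, 10, 21, 32, 43, 54, 65, 76, 87, 98}, so |A + A| = 11. Thus K = 11/6. Here |A + A| = 2|A| − 1 = 11, the minimum possible — so K = 11/6 is minimal, which holds iff A is an arithmetic progression.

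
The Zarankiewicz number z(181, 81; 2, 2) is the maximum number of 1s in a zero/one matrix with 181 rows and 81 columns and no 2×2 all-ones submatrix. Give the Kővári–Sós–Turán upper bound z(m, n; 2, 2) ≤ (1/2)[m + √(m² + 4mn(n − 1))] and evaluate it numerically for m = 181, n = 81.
z(181, 81; 2, 2) ≤ (1/2)[181 + √(181² + 4·181·81·80)] = (1/2)[181 + √4724281] = 1177.2706

Kővári–Sós–Turán: let r_1, ..., r_181 be the row sums and z = Σ r_i the total number of 1s. Each pair of columns can share at most one row with both entries 1 (else a 2×2 all-ones block appears), so Σ_i C(r_i, 2) ≤ C(81, 2) = 3240. By convexity Σ_i C(r_i, 2) ≥ 181·C(z/181, 2) = z(z − 181)/(2·181), giving z² − 181z − 181·81·80 ≤ 0 and hence z ≤ (1/2)[181 + √(32761 + 4·1172880)] = (1/2)[181 + √4724281] ≈ (1/2)(181 + 2173.5411) = 1177.2706.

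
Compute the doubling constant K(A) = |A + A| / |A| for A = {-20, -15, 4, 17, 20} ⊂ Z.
K = |A + A| / |A| = 15/5 = 3

Enumerate A + A = {a + b : a, b ∈ A}. With |A| = 5, there are |A|^2 = 25 ordered sum pairs; collecting distinct values, A + A = {-40, -35, -30, -16, -11, -3, 0, 2, 5, 8, 21, 24, 34, 37, 40}, so |A + A| = 15. Thus K = 15/5 = 3. For comparison, the minimum possible |A + A| over all 5-element sets is 2·5 − 1 = 9 (so min K = 9/5), attained only by arithmetic progressions.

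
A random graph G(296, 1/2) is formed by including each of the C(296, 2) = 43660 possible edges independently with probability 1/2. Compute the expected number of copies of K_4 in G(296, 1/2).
E[# K_4] = C(296, 4) · (1/2)^C(4, 2) = 313413310 / 2^6 = 156706655/32 = 4897082.96875

For each 4-subset S of vertices (there are C(296, 4) = 313413310 such S), let X_S = 1 if S induces a K_4 (all C(4, 2) = 6 edges present). Then P(X_S = 1) = (1/2)^6 = 1/64. By linearity of expectation, E[# K_4] = C(296, 4) · (1/2)^6 = 313413310 / 64 = 156706655/32 = 4897082.96875.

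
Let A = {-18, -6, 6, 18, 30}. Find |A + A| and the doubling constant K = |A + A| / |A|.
K = |A + A| / |A| = 9/5

Enumerate A + A = {a + b : a, b ∈ A}. With |A| = 5, there are |A|^2 = 25 ordered sum pairs; collecting distinct values, A + A = {-36, -24, -12, 0, 12, 24, 36, 48, 60}, so |A + A| = 9. Thus K = 9/5. Here |A + A| = 2|A| − 1 = 9, the minimum possible — so K = 9/5 is minimal, which holds iff A is an arithmetic progression.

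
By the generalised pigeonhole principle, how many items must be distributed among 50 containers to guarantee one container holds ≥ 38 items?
n = (38 − 1)·50 + 1 = 1851

By the generalised pigeonhole principle, to guarantee some box contains ≥ r objects we need more than (r − 1) · k objects total. Threshold: n = (r − 1) · k + 1. With r = 38 and k = 50: n = 37 · 50 + 1 = 1850 + 1 = 1851. For n = 1850 = 37 · 50, we can put exactly 37 objects in every box, avoiding 38 in any single one — so 1851 is tight.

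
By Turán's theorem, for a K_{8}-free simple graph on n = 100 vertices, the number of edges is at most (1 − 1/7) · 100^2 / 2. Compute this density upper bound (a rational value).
Turán density bound = (6/7) · 100^2/2 = 30000/7 ≈ 4285.7143

Turán's theorem: ex(n, K_{r+1}) is achieved by the complete r-partite Turán graph T(n, r) with parts as balanced as possible, and is at most (1 − 1/r) · n^2/2. For r = 7, n = 100: the density bound is (6/7) · 10000/2 = 30000/7 ≈ 4285.7143. The integer-valued extremum is e(T(100, 7)) = 4285, which is strictly less than the density bound 30000/7 since 7 ∤ 100 (the parts of T(100, 7) cannot all be equal).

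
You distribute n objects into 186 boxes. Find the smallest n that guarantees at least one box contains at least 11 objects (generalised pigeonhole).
n = (11 − 1)·186 + 1 = 1861

By the generalised pigeonhole principle, to guarantee some box contains ≥ r objects we need more than (r − 1) · k objects total. Threshold: n = (r − 1) · k + 1. With r = 11 and k = 186: n = 10 · 186 + 1 = 1860 + 1 = 1861. For n = 1860 = 10 · 186, we can put exactly 10 objects in every box, avoiding 11 in any single one — so 1861 is tight.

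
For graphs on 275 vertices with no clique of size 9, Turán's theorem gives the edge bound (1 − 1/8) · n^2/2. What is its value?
Turán density bound = (7/8) · 275^2/2 = 529375/16 ≈ 33085.9375

Turán's theorem: ex(n, K_{r+1}) is achieved by the complete r-partite Turán graph T(n, r) with parts as balanced as possible, and is at most (1 − 1/r) · n^2/2. For r = 8, n = 275: the density bound is (7/8) · 75625/2 = 529375/16 ≈ 33085.9375. The integer-valued extremum is e(T(275, 8)) = 33085, which is strictly less than the density bound 529375/16 since 8 ∤ 275 (the parts of T(275, 8) cannot all be equal).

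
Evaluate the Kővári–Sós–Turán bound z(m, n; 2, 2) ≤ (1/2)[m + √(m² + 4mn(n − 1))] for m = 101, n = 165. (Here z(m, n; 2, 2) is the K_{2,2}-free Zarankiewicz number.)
z(101, 165; 2, 2) ≤ (1/2)[101 + √(101² + 4·101·165·164)] = (1/2)[101 + √10942441] = 1704.468

Kővári–Sós–Turán: let r_1, ..., r_101 be the row sums and z = Σ r_i the total number of 1s. Each pair of columns can share at most one row with both entries 1 (else a 2×2 all-ones block appears), so Σ_i C(r_i, 2) ≤ C(165, 2) = 13530. By convexity Σ_i C(r_i, 2) ≥ 101·C(z/101, 2) = z(z − 101)/(2·101), giving z² − 101z − 101·165·164 ≤ 0 and hence z ≤ (1/2)[101 + √(10201 + 4·2733060)] = (1/2)[101 + √10942441] ≈ (1/2)(101 + 3307.9361) = 1704.468.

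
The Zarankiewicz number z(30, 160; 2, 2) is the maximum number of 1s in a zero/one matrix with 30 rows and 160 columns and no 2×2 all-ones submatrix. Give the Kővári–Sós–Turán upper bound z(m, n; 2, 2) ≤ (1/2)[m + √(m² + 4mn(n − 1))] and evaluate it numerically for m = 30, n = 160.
z(30, 160; 2, 2) ≤ (1/2)[30 + √(30² + 4·30·160·159)] = (1/2)[30 + √3053700] = 888.742

Kővári–Sós–Turán: let r_1, ..., r_30 be the row sums and z = Σ r_i the total number of 1s. Each pair of columns can share at most one row with both entries 1 (else a 2×2 all-ones block appears), so Σ_i C(r_i, 2) ≤ C(160, 2) = 12720. By convexity Σ_i C(r_i, 2) ≥ 30·C(z/30, 2) = z(z − 30)/(2·30), giving z² − 30z − 30·160·159 ≤ 0 and hence z ≤ (1/2)[30 + √(900 + 4·763200)] = (1/2)[30 + √3053700] ≈ (1/2)(30 + 1747.4839) = 888.742.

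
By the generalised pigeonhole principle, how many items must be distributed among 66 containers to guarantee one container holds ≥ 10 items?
n = (10 − 1)·66 + 1 = 595

By the generalised pigeonhole principle, to guarantee some box contains ≥ r objects we need more than (r − 1) · k objects total. Threshold: n = (r − 1) · k + 1. With r = 10 and k = 66: n = 9 · 66 + 1 = 594 + 1 = 595. For n = 594 = 9 · 66, we can put exactly 9 objects in every box, avoiding 10 in any single one — so 595 is tight.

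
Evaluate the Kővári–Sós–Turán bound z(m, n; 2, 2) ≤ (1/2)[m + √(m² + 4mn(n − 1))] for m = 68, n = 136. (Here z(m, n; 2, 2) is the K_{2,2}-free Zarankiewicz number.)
z(68, 136; 2, 2) ≤ (1/2)[68 + √(68² + 4·68·136·135)] = (1/2)[68 + √4998544] = 1151.8712

Kővári–Sós–Turán: let r_1, ..., r_68 be the row sums and z = Σ r_i the total number of 1s. Each pair of columns can share at most one row with both entries 1 (else a 2×2 all-ones block appears), so Σ_i C(r_i, 2) ≤ C(136, 2) = 9180. By convexity Σ_i C(r_i, 2) ≥ 68·C(z/68, 2) = z(z − 68)/(2·68), giving z² − 68z − 68·136·135 ≤ 0 and hence z ≤ (1/2)[68 + √(4624 + 4·1248480)] = (1/2)[68 + √4998544] ≈ (1/2)(68 + 2235.7424) = 1151.8712.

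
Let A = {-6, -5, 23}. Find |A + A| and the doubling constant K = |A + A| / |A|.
K = |A + A| / |A| = 6/3 = 2

Enumerate A + A = {a + b : a, b ∈ A}. With |A| = 3, there are |A|^2 = 9 ordered sum pairs; collecting distinct values, A + A = {-12, -11, -10, 17, 18, 46}, so |A + A| = 6. Thus K = 6/3 = 2. For comparison, the minimum possible |A + A| over all 3-element sets is 2·3 − 1 = 5 (so min K = 5/3), attained only by arithmetic progressions.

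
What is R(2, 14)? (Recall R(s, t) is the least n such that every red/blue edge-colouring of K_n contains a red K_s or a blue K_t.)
R(2, 14) = 14

R(2, k) = k for all k ≥ 2: in a 2-colouring of K_k, either some edge is red (a red K_2) or all edges are blue (a blue K_k). And K_{13} coloured all-blue has no blue K_14, so R(2, 14) > 13. Hence R(2, 14) = 14.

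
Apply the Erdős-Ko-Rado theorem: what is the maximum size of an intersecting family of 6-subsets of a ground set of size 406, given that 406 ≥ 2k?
max |F| = C(405, 5) = 88578967581

The Erdős-Ko-Rado theorem states: for n ≥ 2k, an intersecting family of k-subsets of an n-element set has size at most C(n − 1, k − 1), with equality for 'star' families {A ⊆ [n] : |A| = k, i ∈ A} (fix an element i). For n = 406, k = 6: C(405, 5) = 88578967581.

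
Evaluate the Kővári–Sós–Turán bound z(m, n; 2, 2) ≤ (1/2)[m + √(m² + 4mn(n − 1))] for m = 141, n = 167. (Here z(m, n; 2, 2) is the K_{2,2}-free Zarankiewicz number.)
z(141, 167; 2, 2) ≤ (1/2)[141 + √(141² + 4·141·167·166)] = (1/2)[141 + √15655089] = 2048.8256

Kővári–Sós–Turán: let r_1, ..., r_141 be the row sums and z = Σ r_i the total number of 1s. Each pair of columns can share at most one row with both entries 1 (else a 2×2 all-ones block appears), so Σ_i C(r_i, 2) ≤ C(167, 2) = 13861. By convexity Σ_i C(r_i, 2) ≥ 141·C(z/141, 2) = z(z − 141)/(2·141), giving z² − 141z − 141·167·166 ≤ 0 and hence z ≤ (1/2)[141 + √(19881 + 4·3908802)] = (1/2)[141 + √15655089] ≈ (1/2)(141 + 3956.6512) = 2048.8256.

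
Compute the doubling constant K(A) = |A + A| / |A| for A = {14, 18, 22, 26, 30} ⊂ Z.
K = |A + A| / |A| = 9/5

Enumerate A + A = {a + b : a, b ∈ A}. With |A| = 5, there are |A|^2 = 25 ordered sum pairs; collecting distinct values, A + A = {28, 32, 36, 40, 44, 48, 52, 56, 60}, so |A + A| = 9. Thus K = 9/5. Here |A + A| = 2|A| − 1 = 9, the minimum possible — so K = 9/5 is minimal, which holds iff A is an arithmetic progression.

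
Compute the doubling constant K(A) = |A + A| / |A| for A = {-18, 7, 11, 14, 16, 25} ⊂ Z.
K = |A + A| / |A| = 20/6 = 10/3

Enumerate A + A = {a + b : a, b ∈ A}. With |A| = 6, there are |A|^2 = 36 ordered sum pairs; collecting distinct values, A + A = {-36, -11, -7, -4, -2, 7, 14, 18, 21, 22, 23, 25, 27, 28, 30, 32, 36, 39, 41, 50}, so |A + A| = 20. Thus K = 20/6 = 10/3. For comparison, the minimum possible |A + A| over all 6-element sets is 2·6 − 1 = 11 (so min K = 11/6), attained only by arithmetic progressions.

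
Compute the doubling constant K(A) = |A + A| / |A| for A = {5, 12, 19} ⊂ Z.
K = |A + A| / |A| = 5/3

Enumerate A + A = {a + b : a, b ∈ A}. With |A| = 3, there are |A|^2 = 9 ordered sum pairs; collecting distinct values, A + A = {10, 17, 24, 31, 38}, so |A + A| = 5. Thus K = 5/3. Here |A + A| = 2|A| − 1 = 5, the minimum possible — so K = 5/3 is minimal, which holds iff A is an arithmetic progression.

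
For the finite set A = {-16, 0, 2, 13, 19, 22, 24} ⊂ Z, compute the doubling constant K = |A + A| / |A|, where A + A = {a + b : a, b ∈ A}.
K = |A + A| / |A| = 26/7

Enumerate A + A = {a + b : a, b ∈ A}. With |A| = 7, there are |A|^2 = 49 ordered sum pairs; collecting distinct values, A + A = {-32, -16, -14, -3, 0, 2, 3, 4, 6, 8, 13, 15, 19, 21, 22, 24, 26, 32, 35, 37, 38, 41, 43, 44, 46, 48}, so |A + A| = 26. Thus K = 26/7. For comparison, the minimum possible |A + A| over all 7-element sets is 2·7 − 1 = 13 (so min K = 13/7), attained only by arithmetic progressions.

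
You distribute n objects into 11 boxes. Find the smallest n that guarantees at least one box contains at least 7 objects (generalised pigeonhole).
n = (7 − 1)·11 + 1 = 67

By the generalised pigeonhole principle, to guarantee some box contains ≥ r objects we need more than (r − 1) · k objects total. Threshold: n = (r − 1) · k + 1. With r = 7 and k = 11: n = 6 · 11 + 1 = 66 + 1 = 67. For n = 66 = 6 · 11, we can put exactly 6 objects in every box, avoiding 7 in any single one — so 67 is tight.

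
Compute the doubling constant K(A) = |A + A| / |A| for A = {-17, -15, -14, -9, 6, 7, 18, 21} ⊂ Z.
K = |A + A| / |A| = 33/8

Enumerate A + A = {a + b : a, b ∈ A}. With |A| = 8, there are |A|^2 = 64 ordered sum pairs; collecting distinct values, A + A = {-34, -32, -31, -30, -29, -28, -26, -24, -23, -18, -11, -10, -9, -8, -7, -3, -2, 1, 3, 4, 6, 7, 9, 12, 13, 14, 24, 25, 27, 28, 36, 39, 42}, so |A + A| = 33. Thus K = 33/8. For comparison, the minimum possible |A + A| over all 8-element sets is 2·8 − 1 = 15 (so min K = 15/8), attained only by arithmetic progressions.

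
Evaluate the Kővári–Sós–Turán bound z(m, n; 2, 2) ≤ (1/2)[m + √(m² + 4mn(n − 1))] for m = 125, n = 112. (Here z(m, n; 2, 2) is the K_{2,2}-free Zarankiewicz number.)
z(125, 112; 2, 2) ≤ (1/2)[125 + √(125² + 4·125·112·111)] = (1/2)[125 + √6231625] = 1310.6611

Kővári–Sós–Turán: let r_1, ..., r_125 be the row sums and z = Σ r_i the total number of 1s. Each pair of columns can share at most one row with both entries 1 (else a 2×2 all-ones block appears), so Σ_i C(r_i, 2) ≤ C(112, 2) = 6216. By convexity Σ_i C(r_i, 2) ≥ 125·C(z/125, 2) = z(z − 125)/(2·125), giving z² − 125z − 125·112·111 ≤ 0 and hence z ≤ (1/2)[125 + √(15625 + 4·1554000)] = (1/2)[125 + √6231625] ≈ (1/2)(125 + 2496.3223) = 1310.6611.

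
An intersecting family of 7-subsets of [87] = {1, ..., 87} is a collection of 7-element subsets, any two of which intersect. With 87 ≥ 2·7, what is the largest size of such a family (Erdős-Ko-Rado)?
max |F| = C(86, 6) = 470155077

Erdős-Ko-Rado (1961): when n ≥ 2k, max |F| = C(n−1, k−1). The bound is attained by the star {A : i ∈ A} for any fixed i ∈ [n]. Here C(87−1, 7−1) = C(86, 6) = 470155077.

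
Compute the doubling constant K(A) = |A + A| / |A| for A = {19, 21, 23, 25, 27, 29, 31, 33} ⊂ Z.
K = |A + A| / |A| = 15/8

Enumerate A + A = {a + b : a, b ∈ A}. With |A| = 8, there are |A|^2 = 64 ordered sum pairs; collecting distinct values, A + A = {38, 40, 42, 44, 46, 48, 50, 52, 54, 56, 58, 60, 62, 64, 66}, so |A + A| = 15. Thus K = 15/8. Here |A + A| = 2|A| − 1 = 15, the minimum possible — so K = 15/8 is minimal, which holds iff A is an arithmetic progression.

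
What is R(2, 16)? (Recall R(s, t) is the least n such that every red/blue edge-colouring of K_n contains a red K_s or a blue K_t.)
R(2, 16) = 16

R(2, k) = k for all k ≥ 2: in a 2-colouring of K_k, either some edge is red (a red K_2) or all edges are blue (a blue K_k). And K_{15} coloured all-blue has no blue K_16, so R(2, 16) > 15. Hence R(2, 16) = 16.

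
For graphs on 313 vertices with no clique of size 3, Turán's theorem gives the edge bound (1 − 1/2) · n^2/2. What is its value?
Turán density bound = (1/2) · 313^2/2 = 97969/4 ≈ 24492.25

Turán's theorem: ex(n, K_{r+1}) is achieved by the complete r-partite Turán graph T(n, r) with parts as balanced as possible, and is at most (1 − 1/r) · n^2/2. For r = 2, n = 313: the density bound is (1/2) · 97969/2 = 97969/4 ≈ 24492.25. The integer-valued extremum is e(T(313, 2)) = 24492, which is strictly less than the density bound 97969/4 since 2 ∤ 313 (the parts of T(313, 2) cannot all be equal).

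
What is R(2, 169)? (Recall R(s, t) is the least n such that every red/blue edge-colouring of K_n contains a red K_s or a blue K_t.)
R(2, 169) = 169

R(2, k) = k for all k ≥ 2: in a 2-colouring of K_k, either some edge is red (a red K_2) or all edges are blue (a blue K_k). And K_{168} coloured all-blue has no blue K_169, so R(2, 169) > 168. Hence R(2, 169) = 169.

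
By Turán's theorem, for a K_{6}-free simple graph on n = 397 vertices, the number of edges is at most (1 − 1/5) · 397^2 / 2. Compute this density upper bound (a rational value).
Turán density bound = (4/5) · 397^2/2 = 315218/5 ≈ 63043.6

Turán's theorem: ex(n, K_{r+1}) is achieved by the complete r-partite Turán graph T(n, r) with parts as balanced as possible, and is at most (1 − 1/r) · n^2/2. For r = 5, n = 397: the density bound is (4/5) · 157609/2 = 315218/5 ≈ 63043.6. The integer-valued extremum is e(T(397, 5)) = 63043, which is strictly less than the density bound 315218/5 since 5 ∤ 397 (the parts of T(397, 5) cannot all be equal).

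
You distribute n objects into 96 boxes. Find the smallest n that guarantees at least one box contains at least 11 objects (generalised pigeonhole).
n = (11 − 1)·96 + 1 = 961

By the generalised pigeonhole principle, to guarantee some box contains ≥ r objects we need more than (r − 1) · k objects total. Threshold: n = (r − 1) · k + 1. With r = 11 and k = 96: n = 10 · 96 + 1 = 960 + 1 = 961. For n = 960 = 10 · 96, we can put exactly 10 objects in every box, avoiding 11 in any single one — so 961 is tight.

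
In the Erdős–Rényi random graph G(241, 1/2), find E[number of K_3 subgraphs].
E[# K_3] = C(241, 3) · (1/2)^C(3, 2) = 2303960 / 2^3 = 287995

For each 3-subset S of vertices (there are C(241, 3) = 2303960 such S), let X_S = 1 if S induces a K_3 (all C(3, 2) = 3 edges present). Then P(X_S = 1) = (1/2)^3 = 1/8. By linearity of expectation, E[# K_3] = C(241, 3) · (1/2)^3 = 2303960 / 8 = 287995.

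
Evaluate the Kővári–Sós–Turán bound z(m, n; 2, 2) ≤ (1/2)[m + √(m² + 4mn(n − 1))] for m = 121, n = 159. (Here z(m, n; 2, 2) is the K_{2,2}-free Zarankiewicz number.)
z(121, 159; 2, 2) ≤ (1/2)[121 + √(121² + 4·121·159·158)] = (1/2)[121 + √12173689] = 1805.0407

Kővári–Sós–Turán: let r_1, ..., r_121 be the row sums and z = Σ r_i the total number of 1s. Each pair of columns can share at most one row with both entries 1 (else a 2×2 all-ones block appears), so Σ_i C(r_i, 2) ≤ C(159, 2) = 12561. By convexity Σ_i C(r_i, 2) ≥ 121·C(z/121, 2) = z(z − 121)/(2·121), giving z² − 121z − 121·159·158 ≤ 0 and hence z ≤ (1/2)[121 + √(14641 + 4·3039762)] = (1/2)[121 + √12173689] ≈ (1/2)(121 + 3489.0814) = 1805.0407.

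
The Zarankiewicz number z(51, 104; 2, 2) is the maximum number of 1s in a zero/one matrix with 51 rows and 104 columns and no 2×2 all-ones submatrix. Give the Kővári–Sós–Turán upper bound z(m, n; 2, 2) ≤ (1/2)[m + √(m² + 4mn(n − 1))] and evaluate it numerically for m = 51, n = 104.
z(51, 104; 2, 2) ≤ (1/2)[51 + √(51² + 4·51·104·103)] = (1/2)[51 + √2187849] = 765.069

Kővári–Sós–Turán: let r_1, ..., r_51 be the row sums and z = Σ r_i the total number of 1s. Each pair of columns can share at most one row with both entries 1 (else a 2×2 all-ones block appears), so Σ_i C(r_i, 2) ≤ C(104, 2) = 5356. By convexity Σ_i C(r_i, 2) ≥ 51·C(z/51, 2) = z(z − 51)/(2·51), giving z² − 51z − 51·104·103 ≤ 0 and hence z ≤ (1/2)[51 + √(2601 + 4·546312)] = (1/2)[51 + √2187849] ≈ (1/2)(51 + 1479.1379) = 765.069.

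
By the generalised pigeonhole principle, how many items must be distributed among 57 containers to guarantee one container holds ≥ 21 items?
n = (21 − 1)·57 + 1 = 1141

By the generalised pigeonhole principle, to guarantee some box contains ≥ r objects we need more than (r − 1) · k objects total. Threshold: n = (r − 1) · k + 1. With r = 21 and k = 57: n = 20 · 57 + 1 = 1140 + 1 = 1141. For n = 1140 = 20 · 57, we can put exactly 20 objects in every box, avoiding 21 in any single one — so 1141 is tight.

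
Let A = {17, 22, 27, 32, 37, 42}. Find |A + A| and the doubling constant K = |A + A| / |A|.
K = |A + A| / |A| = 11/6

Enumerate A + A = {a + b : a, b ∈ A}. With |A| = 6, there are |A|^2 = 36 ordered sum pairs; collecting distinct values, A + A = {34, 39, 44, 49, 54, 59, 64, 69, 74, 79, 84}, so |A + A| = 11. Thus K = 11/6. Here |A + A| = 2|A| − 1 = 11, the minimum possible — so K = 11/6 is minimal, which holds iff A is an arithmetic progression.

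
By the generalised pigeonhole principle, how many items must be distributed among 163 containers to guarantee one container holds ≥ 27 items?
n = (27 − 1)·163 + 1 = 4239

By the generalised pigeonhole principle, to guarantee some box contains ≥ r objects we need more than (r − 1) · k objects total. Threshold: n = (r − 1) · k + 1. With r = 27 and k = 163: n = 26 · 163 + 1 = 4238 + 1 = 4239. For n = 4238 = 26 · 163, we can put exactly 26 objects in every box, avoiding 27 in any single one — so 4239 is tight.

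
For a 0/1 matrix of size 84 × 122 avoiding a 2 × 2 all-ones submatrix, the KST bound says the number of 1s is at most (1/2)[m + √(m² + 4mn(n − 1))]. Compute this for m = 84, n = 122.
z(84, 122; 2, 2) ≤ (1/2)[84 + √(84² + 4·84·122·121)] = (1/2)[84 + √4967088] = 1156.3482

Kővári–Sós–Turán: let r_1, ..., r_84 be the row sums and z = Σ r_i the total number of 1s. Each pair of columns can share at most one row with both entries 1 (else a 2×2 all-ones block appears), so Σ_i C(r_i, 2) ≤ C(122, 2) = 7381. By convexity Σ_i C(r_i, 2) ≥ 84·C(z/84, 2) = z(z − 84)/(2·84), giving z² − 84z − 84·122·121 ≤ 0 and hence z ≤ (1/2)[84 + √(7056 + 4·1240008)] = (1/2)[84 + √4967088] ≈ (1/2)(84 + 2228.6965) = 1156.3482.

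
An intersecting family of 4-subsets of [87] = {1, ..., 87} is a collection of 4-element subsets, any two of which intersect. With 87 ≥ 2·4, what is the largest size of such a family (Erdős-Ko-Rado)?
max |F| = C(86, 3) = 102340

The Erdős-Ko-Rado theorem states: for n ≥ 2k, an intersecting family of k-subsets of an n-element set has size at most C(n − 1, k − 1), with equality for 'star' families {A ⊆ [n] : |A| = k, i ∈ A} (fix an element i). For n = 87, k = 4: C(86, 3) = 102340.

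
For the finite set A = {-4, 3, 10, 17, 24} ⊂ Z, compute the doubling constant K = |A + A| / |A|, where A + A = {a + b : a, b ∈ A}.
K = |A + A| / |A| = 9/5

Enumerate A + A = {a + b : a, b ∈ A}. With |A| = 5, there are |A|^2 = 25 ordered sum pairs; collecting distinct values, A + A = {-8, -1, 6, 13, 20, 27, 34, 41, 48}, so |A + A| = 9. Thus K = 9/5. Here |A + A| = 2|A| − 1 = 9, the minimum possible — so K = 9/5 is minimal, which holds iff A is an arithmetic progression.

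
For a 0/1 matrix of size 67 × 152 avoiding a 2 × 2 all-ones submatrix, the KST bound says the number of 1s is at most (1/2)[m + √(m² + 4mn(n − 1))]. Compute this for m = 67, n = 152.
z(67, 152; 2, 2) ≤ (1/2)[67 + √(67² + 4·67·152·151)] = (1/2)[67 + √6155625] = 1274.0266

Kővári–Sós–Turán: let r_1, ..., r_67 be the row sums and z = Σ r_i the total number of 1s. Each pair of columns can share at most one row with both entries 1 (else a 2×2 all-ones block appears), so Σ_i C(r_i, 2) ≤ C(152, 2) = 11476. By convexity Σ_i C(r_i, 2) ≥ 67·C(z/67, 2) = z(z − 67)/(2·67), giving z² − 67z − 67·152·151 ≤ 0 and hence z ≤ (1/2)[67 + √(4489 + 4·1537784)] = (1/2)[67 + √6155625] ≈ (1/2)(67 + 2481.0532) = 1274.0266.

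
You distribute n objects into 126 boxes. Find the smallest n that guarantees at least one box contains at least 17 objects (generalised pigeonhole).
n = (17 − 1)·126 + 1 = 2017

By the generalised pigeonhole principle, to guarantee some box contains ≥ r objects we need more than (r − 1) · k objects total. Threshold: n = (r − 1) · k + 1. With r = 17 and k = 126: n = 16 · 126 + 1 = 2016 + 1 = 2017. For n = 2016 = 16 · 126, we can put exactly 16 objects in every box, avoiding 17 in any single one — so 2017 is tight.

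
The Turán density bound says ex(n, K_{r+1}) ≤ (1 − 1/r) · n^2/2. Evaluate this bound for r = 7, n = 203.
Turán density bound = (6/7) · 203^2/2 = 17661

Turán's theorem: ex(n, K_{r+1}) is achieved by the complete r-partite Turán graph T(n, r) with parts as balanced as possible, and is at most (1 − 1/r) · n^2/2. For r = 7, n = 203: the density bound is (6/7) · 41209/2 = 17661. Since 7 ∣ 203, the Turán graph T(203, 7) has parts of equal size 29, and its edge count e(T(203, 7)) = 17661 attains the density bound exactly.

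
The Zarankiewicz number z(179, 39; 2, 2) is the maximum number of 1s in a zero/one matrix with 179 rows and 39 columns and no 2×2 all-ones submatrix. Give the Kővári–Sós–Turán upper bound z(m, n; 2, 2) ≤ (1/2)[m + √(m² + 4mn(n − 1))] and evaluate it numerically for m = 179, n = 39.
z(179, 39; 2, 2) ≤ (1/2)[179 + √(179² + 4·179·39·38)] = (1/2)[179 + √1093153] = 612.2698

Kővári–Sós–Turán: let r_1, ..., r_179 be the row sums and z = Σ r_i the total number of 1s. Each pair of columns can share at most one row with both entries 1 (else a 2×2 all-ones block appears), so Σ_i C(r_i, 2) ≤ C(39, 2) = 741. By convexity Σ_i C(r_i, 2) ≥ 179·C(z/179, 2) = z(z − 179)/(2·179), giving z² − 179z − 179·39·38 ≤ 0 and hence z ≤ (1/2)[179 + √(32041 + 4·265278)] = (1/2)[179 + √1093153] ≈ (1/2)(179 + 1045.5396) = 612.2698.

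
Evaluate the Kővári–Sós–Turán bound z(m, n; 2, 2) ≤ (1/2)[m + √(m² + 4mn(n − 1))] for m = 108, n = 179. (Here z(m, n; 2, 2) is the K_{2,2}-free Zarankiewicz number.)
z(108, 179; 2, 2) ≤ (1/2)[108 + √(108² + 4·108·179·178)] = (1/2)[108 + √13776048] = 1909.8049

Kővári–Sós–Turán: let r_1, ..., r_108 be the row sums and z = Σ r_i the total number of 1s. Each pair of columns can share at most one row with both entries 1 (else a 2×2 all-ones block appears), so Σ_i C(r_i, 2) ≤ C(179, 2) = 15931. By convexity Σ_i C(r_i, 2) ≥ 108·C(z/108, 2) = z(z − 108)/(2·108), giving z² − 108z − 108·179·178 ≤ 0 and hence z ≤ (1/2)[108 + √(11664 + 4·3441096)] = (1/2)[108 + √13776048] ≈ (1/2)(108 + 3711.6099) = 1909.8049.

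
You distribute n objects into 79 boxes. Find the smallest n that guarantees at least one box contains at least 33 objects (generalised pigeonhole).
n = (33 − 1)·79 + 1 = 2529

By the generalised pigeonhole principle, to guarantee some box contains ≥ r objects we need more than (r − 1) · k objects total. Threshold: n = (r − 1) · k + 1. With r = 33 and k = 79: n = 32 · 79 + 1 = 2528 + 1 = 2529. For n = 2528 = 32 · 79, we can put exactly 32 objects in every box, avoiding 33 in any single one — so 2529 is tight.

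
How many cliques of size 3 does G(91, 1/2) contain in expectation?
E[# K_3] = C(91, 3) · (1/2)^C(3, 2) = 121485 / 2^3 = 15185.625

For each 3-subset S of vertices (there are C(91, 3) = 121485 such S), let X_S = 1 if S induces a K_3 (all C(3, 2) = 3 edges present). Then P(X_S = 1) = (1/2)^3 = 1/8. By linearity of expectation, E[# K_3] = C(91, 3) · (1/2)^3 = 121485 / 8 = 15185.625.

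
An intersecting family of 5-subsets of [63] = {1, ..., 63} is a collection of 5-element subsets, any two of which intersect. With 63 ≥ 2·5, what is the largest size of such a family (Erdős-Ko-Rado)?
max |F| = C(62, 4) = 557845

Erdős-Ko-Rado (1961): when n ≥ 2k, max |F| = C(n−1, k−1). The bound is attained by the star {A : i ∈ A} for any fixed i ∈ [n]. Here C(63−1, 5−1) = C(62, 4) = 557845.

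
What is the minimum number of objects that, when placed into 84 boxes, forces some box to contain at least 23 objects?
n = (23 − 1)·84 + 1 = 1849

By the generalised pigeonhole principle, to guarantee some box contains ≥ r objects we need more than (r − 1) · k objects total. Threshold: n = (r − 1) · k + 1. With r = 23 and k = 84: n = 22 · 84 + 1 = 1848 + 1 = 1849. For n = 1848 = 22 · 84, we can put exactly 22 objects in every box, avoiding 23 in any single one — so 1849 is tight.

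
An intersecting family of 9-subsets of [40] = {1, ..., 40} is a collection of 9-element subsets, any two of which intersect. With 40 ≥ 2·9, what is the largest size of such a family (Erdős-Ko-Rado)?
max |F| = C(39, 8) = 61523748

The Erdős-Ko-Rado theorem states: for n ≥ 2k, an intersecting family of k-subsets of an n-element set has size at most C(n − 1, k − 1), with equality for 'star' families {A ⊆ [n] : |A| = k, i ∈ A} (fix an element i). For n = 40, k = 9: C(39, 8) = 61523748.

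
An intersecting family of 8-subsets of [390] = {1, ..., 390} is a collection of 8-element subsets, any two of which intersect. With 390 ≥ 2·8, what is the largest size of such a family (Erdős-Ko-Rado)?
max |F| = C(389, 7) = 253302681901632

The Erdős-Ko-Rado theorem states: for n ≥ 2k, an intersecting family of k-subsets of an n-element set has size at most C(n − 1, k − 1), with equality for 'star' families {A ⊆ [n] : |A| = k, i ∈ A} (fix an element i). For n = 390, k = 8: C(389, 7) = 253302681901632.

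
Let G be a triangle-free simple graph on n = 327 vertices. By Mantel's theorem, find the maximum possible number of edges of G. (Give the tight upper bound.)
ex(327, K_3) = ⌊327^2/4⌋ = 26732

Mantel (1907): a triangle-free graph on n vertices has at most ⌊n^2/4⌋ edges, with equality for the complete bipartite graph K_{⌊n/2⌋, ⌈n/2⌉}. For n = 327: ⌊327^2/4⌋ = ⌊106929/4⌋ = 26732. The extremal graph is K_{163, 164}, which has 163·164 = 26732 edges.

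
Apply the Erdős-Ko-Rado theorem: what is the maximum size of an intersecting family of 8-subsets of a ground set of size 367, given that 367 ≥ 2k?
max |F| = C(366, 7) = 164766795490440

The Erdős-Ko-Rado theorem states: for n ≥ 2k, an intersecting family of k-subsets of an n-element set has size at most C(n − 1, k − 1), with equality for 'star' families {A ⊆ [n] : |A| = k, i ∈ A} (fix an element i). For n = 367, k = 8: C(366, 7) = 164766795490440.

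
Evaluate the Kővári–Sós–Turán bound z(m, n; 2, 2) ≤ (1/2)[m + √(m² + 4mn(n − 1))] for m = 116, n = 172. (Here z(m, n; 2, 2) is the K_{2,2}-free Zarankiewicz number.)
z(116, 172; 2, 2) ≤ (1/2)[116 + √(116² + 4·116·172·171)] = (1/2)[116 + √13660624] = 1906.0141

Kővári–Sós–Turán: let r_1, ..., r_116 be the row sums and z = Σ r_i the total number of 1s. Each pair of columns can share at most one row with both entries 1 (else a 2×2 all-ones block appears), so Σ_i C(r_i, 2) ≤ C(172, 2) = 14706. By convexity Σ_i C(r_i, 2) ≥ 116·C(z/116, 2) = z(z − 116)/(2·116), giving z² − 116z − 116·172·171 ≤ 0 and hence z ≤ (1/2)[116 + √(13456 + 4·3411792)] = (1/2)[116 + √13660624] ≈ (1/2)(116 + 3696.0281) = 1906.0141.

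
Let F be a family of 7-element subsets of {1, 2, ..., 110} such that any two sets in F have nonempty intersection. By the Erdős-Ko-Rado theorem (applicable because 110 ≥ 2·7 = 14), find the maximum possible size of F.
max |F| = C(109, 6) = 2025023364

Erdős-Ko-Rado (1961): when n ≥ 2k, max |F| = C(n−1, k−1). The bound is attained by the star {A : i ∈ A} for any fixed i ∈ [n]. Here C(110−1, 7−1) = C(109, 6) = 2025023364.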